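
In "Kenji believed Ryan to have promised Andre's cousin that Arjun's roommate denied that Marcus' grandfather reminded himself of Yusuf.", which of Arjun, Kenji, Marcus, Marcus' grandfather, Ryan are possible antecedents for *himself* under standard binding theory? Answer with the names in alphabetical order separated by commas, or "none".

Marcus' grandfather

*himself* is a reflexive; Principle A requires it to be bound within its binding domain — the clause headed by 'reminded'.
— Arjun: possessor inside the subject DP of the clause headed by 'denied'; does not c-command the reflexive — cannot bind it (Principle A).
— Kenji: subject of the matrix clause; c-commands the reflexive but lies outside its binding domain — cannot bind it (Principle A).
— Marcus: possessor inside the subject DP of the clause headed by 'reminded'; does not c-command the reflexive — cannot bind it (Principle A).
— Marcus' grandfather: subject of the clause headed by 'reminded'; c-commands the reflexive within its binding domain — allowed (Principle A).
— Ryan: subject of the clause headed by 'promised'; c-commands the reflexive but lies outside its binding domain — cannot bind it (Principle A).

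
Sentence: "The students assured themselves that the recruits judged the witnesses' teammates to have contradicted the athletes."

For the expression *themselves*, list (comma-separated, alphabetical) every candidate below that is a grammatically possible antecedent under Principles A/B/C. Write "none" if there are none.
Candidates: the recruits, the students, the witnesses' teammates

the students

*themselves* is a reflexive; Principle A requires it to be bound within its binding domain — the matrix clause.
— the recruits: subject of the clause headed by 'judged'; does not c-command the reflexive — cannot bind it (Principle A).
— the students: subject of the matrix clause; c-commands the reflexive within its binding domain — allowed (Principle A).
— the witnesses' teammates: subject of the clause headed by 'contradicted'; does not c-command the reflexive — cannot bind it (Principle A).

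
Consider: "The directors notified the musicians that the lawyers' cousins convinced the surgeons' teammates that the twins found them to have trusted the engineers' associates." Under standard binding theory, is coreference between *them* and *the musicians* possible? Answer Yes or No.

Yes

*the musicians* is an R-expression; Principle C requires it to be free (not bound by any c-commanding expression).
— them: subject of the clause headed by 'trusted'; the pronoun does not c-command the R-expression — coreference allowed.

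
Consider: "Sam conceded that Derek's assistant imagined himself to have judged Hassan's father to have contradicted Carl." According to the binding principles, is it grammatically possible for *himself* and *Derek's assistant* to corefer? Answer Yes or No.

Yes

*himself* is a reflexive; Principle A requires it to be bound within its binding domain — the clause headed by 'imagined'.
— Derek's assistant: subject of the clause headed by 'imagined'; c-commands the reflexive within its binding domain — allowed (Principle A).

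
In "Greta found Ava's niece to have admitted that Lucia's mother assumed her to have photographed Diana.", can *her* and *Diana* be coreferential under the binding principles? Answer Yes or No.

*Diana* is an R-expression; Principle C requires it to be free (not bound by any c-commanding expression).
— her: subject of the clause headed by 'photographed'; the pronoun c-commands the R-expression — coreference blocked (Principle C).

No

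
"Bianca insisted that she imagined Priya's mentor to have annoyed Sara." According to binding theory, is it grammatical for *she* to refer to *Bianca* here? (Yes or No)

Yes

*Bianca* is an R-expression; Principle C requires it to be free (not bound by any c-commanding expression).
— she: subject of the clause headed by 'imagined'; the pronoun does not c-command the R-expression — coreference allowed.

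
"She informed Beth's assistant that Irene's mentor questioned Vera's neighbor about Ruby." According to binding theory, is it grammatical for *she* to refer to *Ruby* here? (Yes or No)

No

*Ruby* is an R-expression; Principle C requires it to be free (not bound by any c-commanding expression).
— she: subject of the matrix clause; the pronoun c-commands the R-expression — coreference blocked (Principle C).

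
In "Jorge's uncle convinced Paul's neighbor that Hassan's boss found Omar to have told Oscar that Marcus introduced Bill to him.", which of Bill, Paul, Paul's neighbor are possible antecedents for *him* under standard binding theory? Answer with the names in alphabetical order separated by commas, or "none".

*him* is a pronoun; Principle B requires it to be free in its binding domain — the clause headed by 'introduced'.
— Bill: object of the clause headed by 'introduced'; c-commands the pronoun within its binding domain — blocked (Principle B).
— Paul: possessor inside the object DP of the matrix clause; does not c-command the pronoun — Principle B does not apply; allowed.
— Paul's neighbor: object of the matrix clause; c-commands the pronoun but lies outside its binding domain — allowed.

Paul, Paul's neighbor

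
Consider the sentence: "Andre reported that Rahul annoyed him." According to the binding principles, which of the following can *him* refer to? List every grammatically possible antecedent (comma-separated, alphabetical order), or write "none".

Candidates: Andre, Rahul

Andre

*him* is a pronoun; Principle B requires it to be free in its binding domain — the clause headed by 'annoyed'.
— Andre: subject of the matrix clause; c-commands the pronoun but lies outside its binding domain — allowed.
— Rahul: subject of the clause headed by 'annoyed'; c-commands the pronoun within its binding domain — blocked (Principle B).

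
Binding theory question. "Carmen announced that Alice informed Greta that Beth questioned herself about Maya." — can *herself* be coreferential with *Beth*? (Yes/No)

Yes

*herself* is a reflexive; Principle A requires it to be bound within its binding domain — the clause headed by 'questioned'.
— Beth: subject of the clause headed by 'questioned'; c-commands the reflexive within its binding domain — allowed (Principle A).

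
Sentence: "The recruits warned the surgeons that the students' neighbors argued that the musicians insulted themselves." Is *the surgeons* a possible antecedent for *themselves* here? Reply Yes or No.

*themselves* is a reflexive; Principle A requires it to be bound within its binding domain — the clause headed by 'insulted'.
— the surgeons: object of the matrix clause; c-commands the reflexive but lies outside its binding domain — cannot bind it (Principle A).

No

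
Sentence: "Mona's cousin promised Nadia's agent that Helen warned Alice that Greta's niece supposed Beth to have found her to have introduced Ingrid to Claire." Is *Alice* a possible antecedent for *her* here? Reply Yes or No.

Yes

*her* is a pronoun; Principle B requires it to be free in its binding domain — the clause headed by 'found'.
— Alice: object of the clause headed by 'warned'; c-commands the pronoun but lies outside its binding domain — allowed.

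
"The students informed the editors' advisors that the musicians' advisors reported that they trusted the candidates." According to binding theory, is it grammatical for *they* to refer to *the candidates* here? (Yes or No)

No

*the candidates* is an R-expression; Principle C requires it to be free (not bound by any c-commanding expression).
— they: subject of the clause headed by 'trusted'; the pronoun c-commands the R-expression — coreference blocked (Principle C).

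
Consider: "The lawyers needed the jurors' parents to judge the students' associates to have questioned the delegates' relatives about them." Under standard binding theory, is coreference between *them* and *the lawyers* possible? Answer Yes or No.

Yes

*the lawyers* is an R-expression; Principle C requires it to be free (not bound by any c-commanding expression).
— them: second object of the clause headed by 'questioned'; the pronoun does not c-command the R-expression — coreference allowed.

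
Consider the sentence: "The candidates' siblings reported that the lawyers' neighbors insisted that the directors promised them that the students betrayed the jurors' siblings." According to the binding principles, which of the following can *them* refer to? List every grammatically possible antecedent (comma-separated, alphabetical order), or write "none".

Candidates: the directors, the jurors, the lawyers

the lawyers

*them* is a pronoun; Principle B requires it to be free in its binding domain — the clause headed by 'promised'.
— the directors: subject of the clause headed by 'promised'; c-commands the pronoun within its binding domain — blocked (Principle B).
— the jurors: possessor inside the object DP of the clause headed by 'betrayed'; is c-commanded by the pronoun; coreference would bind this R-expression — blocked (Principle C).
— the lawyers: possessor inside the subject DP of the clause headed by 'insisted'; does not c-command the pronoun — Principle B does not apply; allowed.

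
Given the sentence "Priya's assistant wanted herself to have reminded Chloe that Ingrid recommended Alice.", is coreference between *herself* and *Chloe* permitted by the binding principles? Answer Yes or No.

No

*herself* is a reflexive; Principle A requires it to be bound within its binding domain — the matrix clause.
— Chloe: object of the clause headed by 'reminded'; does not c-command the reflexive — cannot bind it (Principle A).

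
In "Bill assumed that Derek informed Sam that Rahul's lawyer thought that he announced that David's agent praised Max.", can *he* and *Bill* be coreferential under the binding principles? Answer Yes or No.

Yes

*Bill* is an R-expression; Principle C requires it to be free (not bound by any c-commanding expression).
— he: subject of the clause headed by 'announced'; the pronoun does not c-command the R-expression — coreference allowed.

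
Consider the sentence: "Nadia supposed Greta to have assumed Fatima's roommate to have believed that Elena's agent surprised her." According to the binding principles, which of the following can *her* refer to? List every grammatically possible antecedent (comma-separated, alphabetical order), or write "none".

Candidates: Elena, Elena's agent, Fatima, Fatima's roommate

*her* is a pronoun; Principle B requires it to be free in its binding domain — the clause headed by 'surprised'.
— Elena: possessor inside the subject DP of the clause headed by 'surprised'; does not c-command the pronoun — Principle B does not apply; allowed.
— Elena's agent: subject of the clause headed by 'surprised'; c-commands the pronoun within its binding domain — blocked (Principle B).
— Fatima: possessor inside the subject DP of the clause headed by 'believed'; does not c-command the pronoun — Principle B does not apply; allowed.
— Fatima's roommate: subject of the clause headed by 'believed'; c-commands the pronoun but lies outside its binding domain — allowed.

Elena, Fatima, Fatima's roommate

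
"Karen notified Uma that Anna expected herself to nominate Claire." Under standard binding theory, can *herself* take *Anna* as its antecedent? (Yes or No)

Yes

*herself* is a reflexive; Principle A requires it to be bound within its binding domain — the clause headed by 'expected'.
— Anna: subject of the clause headed by 'expected'; c-commands the reflexive within its binding domain — allowed (Principle A).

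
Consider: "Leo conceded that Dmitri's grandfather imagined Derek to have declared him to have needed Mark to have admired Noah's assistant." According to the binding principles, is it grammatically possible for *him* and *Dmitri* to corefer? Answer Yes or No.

Yes

*him* is a pronoun; Principle B requires it to be free in its binding domain — the clause headed by 'declared'.
— Dmitri: possessor inside the subject DP of the clause headed by 'imagined'; does not c-command the pronoun — Principle B does not apply; allowed.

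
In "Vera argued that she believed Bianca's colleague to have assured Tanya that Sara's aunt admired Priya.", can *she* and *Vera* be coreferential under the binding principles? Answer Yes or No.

Yes

*Vera* is an R-expression; Principle C requires it to be free (not bound by any c-commanding expression).
— she: subject of the clause headed by 'believed'; the pronoun does not c-command the R-expression — coreference allowed.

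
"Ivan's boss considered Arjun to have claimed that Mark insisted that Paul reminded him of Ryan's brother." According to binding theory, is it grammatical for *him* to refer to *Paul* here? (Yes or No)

*Paul* is an R-expression; Principle C requires it to be free (not bound by any c-commanding expression).
— him: object of the clause headed by 'reminded'; the R-expression locally c-commands the pronoun — coreference blocked (Principle B on the pronoun).

No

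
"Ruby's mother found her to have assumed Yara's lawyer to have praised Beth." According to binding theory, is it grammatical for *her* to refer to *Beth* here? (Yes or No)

No

*Beth* is an R-expression; Principle C requires it to be free (not bound by any c-commanding expression).
— her: subject of the clause headed by 'assumed'; the pronoun c-commands the R-expression — coreference blocked (Principle C).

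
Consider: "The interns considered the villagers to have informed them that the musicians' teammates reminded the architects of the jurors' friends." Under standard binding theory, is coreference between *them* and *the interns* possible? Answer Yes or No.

*the interns* is an R-expression; Principle C requires it to be free (not bound by any c-commanding expression).
— them: object of the clause headed by 'informed'; the pronoun does not c-command the R-expression — coreference allowed.

Yes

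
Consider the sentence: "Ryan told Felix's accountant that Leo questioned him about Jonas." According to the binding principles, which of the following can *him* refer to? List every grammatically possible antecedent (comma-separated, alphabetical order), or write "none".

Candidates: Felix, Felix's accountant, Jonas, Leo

Felix, Felix's accountant

*him* is a pronoun; Principle B requires it to be free in its binding domain — the clause headed by 'questioned'.
— Felix: possessor inside the object DP of the matrix clause; does not c-command the pronoun — Principle B does not apply; allowed.
— Felix's accountant: object of the matrix clause; c-commands the pronoun but lies outside its binding domain — allowed.
— Jonas: second object of the clause headed by 'questioned'; is c-commanded by the pronoun; coreference would bind this R-expression — blocked (Principle C).
— Leo: subject of the clause headed by 'questioned'; c-commands the pronoun within its binding domain — blocked (Principle B).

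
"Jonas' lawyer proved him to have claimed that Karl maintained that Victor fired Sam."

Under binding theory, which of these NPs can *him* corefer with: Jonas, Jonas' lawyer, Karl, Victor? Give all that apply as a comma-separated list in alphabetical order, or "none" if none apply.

Jonas

*him* is a pronoun; Principle B requires it to be free in its binding domain — the matrix clause.
— Jonas: possessor inside the subject DP of the matrix clause; does not c-command the pronoun — Principle B does not apply; allowed.
— Jonas' lawyer: subject of the matrix clause; c-commands the pronoun within its binding domain — blocked (Principle B).
— Karl: subject of the clause headed by 'maintained'; is c-commanded by the pronoun; coreference would bind this R-expression — blocked (Principle C).
— Victor: subject of the clause headed by 'fired'; is c-commanded by the pronoun; coreference would bind this R-expression — blocked (Principle C).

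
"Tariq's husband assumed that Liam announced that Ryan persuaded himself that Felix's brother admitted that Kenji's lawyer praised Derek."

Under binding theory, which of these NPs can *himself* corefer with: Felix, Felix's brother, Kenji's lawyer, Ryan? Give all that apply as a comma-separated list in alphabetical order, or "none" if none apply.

*himself* is a reflexive; Principle A requires it to be bound within its binding domain — the clause headed by 'persuaded'.
— Felix: possessor inside the subject DP of the clause headed by 'admitted'; does not c-command the reflexive — cannot bind it (Principle A).
— Felix's brother: subject of the clause headed by 'admitted'; does not c-command the reflexive — cannot bind it (Principle A).
— Kenji's lawyer: subject of the clause headed by 'praised'; does not c-command the reflexive — cannot bind it (Principle A).
— Ryan: subject of the clause headed by 'persuaded'; c-commands the reflexive within its binding domain — allowed (Principle A).

Ryan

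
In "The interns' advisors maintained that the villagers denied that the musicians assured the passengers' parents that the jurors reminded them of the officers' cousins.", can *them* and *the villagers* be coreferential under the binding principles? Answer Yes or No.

*the villagers* is an R-expression; Principle C requires it to be free (not bound by any c-commanding expression).
— them: object of the clause headed by 'reminded'; the pronoun does not c-command the R-expression — coreference allowed.

Yes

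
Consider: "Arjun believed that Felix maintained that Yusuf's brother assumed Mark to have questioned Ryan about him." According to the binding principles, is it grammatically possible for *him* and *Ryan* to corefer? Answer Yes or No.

*him* is a pronoun; Principle B requires it to be free in its binding domain — the clause headed by 'questioned'.
— Ryan: object of the clause headed by 'questioned'; c-commands the pronoun within its binding domain — blocked (Principle B).

No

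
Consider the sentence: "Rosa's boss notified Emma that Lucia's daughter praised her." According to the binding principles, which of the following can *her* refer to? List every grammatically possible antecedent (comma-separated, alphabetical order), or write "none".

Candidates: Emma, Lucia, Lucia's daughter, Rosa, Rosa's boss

Emma, Lucia, Rosa, Rosa's boss

*her* is a pronoun; Principle B requires it to be free in its binding domain — the clause headed by 'praised'.
— Emma: object of the matrix clause; c-commands the pronoun but lies outside its binding domain — allowed.
— Lucia: possessor inside the subject DP of the clause headed by 'praised'; does not c-command the pronoun — Principle B does not apply; allowed.
— Lucia's daughter: subject of the clause headed by 'praised'; c-commands the pronoun within its binding domain — blocked (Principle B).
— Rosa: possessor inside the subject DP of the matrix clause; does not c-command the pronoun — Principle B does not apply; allowed.
— Rosa's boss: subject of the matrix clause; c-commands the pronoun but lies outside its binding domain — allowed.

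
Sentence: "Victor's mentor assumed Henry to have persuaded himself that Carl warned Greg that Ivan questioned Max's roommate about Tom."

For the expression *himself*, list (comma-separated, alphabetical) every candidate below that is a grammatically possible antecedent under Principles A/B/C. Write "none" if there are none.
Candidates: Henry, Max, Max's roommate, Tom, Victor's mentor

Henry

*himself* is a reflexive; Principle A requires it to be bound within its binding domain — the clause headed by 'persuaded'.
— Henry: subject of the clause headed by 'persuaded'; c-commands the reflexive within its binding domain — allowed (Principle A).
— Max: possessor inside the object DP of the clause headed by 'questioned'; does not c-command the reflexive — cannot bind it (Principle A).
— Max's roommate: object of the clause headed by 'questioned'; does not c-command the reflexive — cannot bind it (Principle A).
— Tom: second object of the clause headed by 'questioned'; does not c-command the reflexive — cannot bind it (Principle A).
— Victor's mentor: subject of the matrix clause; c-commands the reflexive but lies outside its binding domain — cannot bind it (Principle A).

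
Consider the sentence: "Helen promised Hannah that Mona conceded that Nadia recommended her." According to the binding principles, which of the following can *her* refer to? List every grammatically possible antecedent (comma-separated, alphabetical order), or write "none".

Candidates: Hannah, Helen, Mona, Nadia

Hannah, Helen, Mona

*her* is a pronoun; Principle B requires it to be free in its binding domain — the clause headed by 'recommended'.
— Hannah: object of the matrix clause; c-commands the pronoun but lies outside its binding domain — allowed.
— Helen: subject of the matrix clause; c-commands the pronoun but lies outside its binding domain — allowed.
— Mona: subject of the clause headed by 'conceded'; c-commands the pronoun but lies outside its binding domain — allowed.
— Nadia: subject of the clause headed by 'recommended'; c-commands the pronoun within its binding domain — blocked (Principle B).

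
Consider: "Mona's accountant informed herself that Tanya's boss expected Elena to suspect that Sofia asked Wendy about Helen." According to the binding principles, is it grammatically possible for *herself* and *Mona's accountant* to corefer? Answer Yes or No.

*herself* is a reflexive; Principle A requires it to be bound within its binding domain — the matrix clause.
— Mona's accountant: subject of the matrix clause; c-commands the reflexive within its binding domain — allowed (Principle A).

Yes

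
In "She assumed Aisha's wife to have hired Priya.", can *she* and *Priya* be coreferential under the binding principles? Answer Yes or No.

No

*Priya* is an R-expression; Principle C requires it to be free (not bound by any c-commanding expression).
— she: subject of the matrix clause; the pronoun c-commands the R-expression — coreference blocked (Principle C).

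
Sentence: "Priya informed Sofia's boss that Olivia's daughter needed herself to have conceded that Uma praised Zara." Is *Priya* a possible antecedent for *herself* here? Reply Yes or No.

No

*herself* is a reflexive; Principle A requires it to be bound within its binding domain — the clause headed by 'needed'.
— Priya: subject of the matrix clause; c-commands the reflexive but lies outside its binding domain — cannot bind it (Principle A).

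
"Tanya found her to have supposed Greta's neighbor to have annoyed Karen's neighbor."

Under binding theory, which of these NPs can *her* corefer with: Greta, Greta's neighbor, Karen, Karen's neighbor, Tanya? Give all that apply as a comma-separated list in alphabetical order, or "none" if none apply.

none

*her* is a pronoun; Principle B requires it to be free in its binding domain — the matrix clause.
— Greta: possessor inside the subject DP of the clause headed by 'annoyed'; is c-commanded by the pronoun; coreference would bind this R-expression — blocked (Principle C).
— Greta's neighbor: subject of the clause headed by 'annoyed'; is c-commanded by the pronoun; coreference would bind this R-expression — blocked (Principle C).
— Karen: possessor inside the object DP of the clause headed by 'annoyed'; is c-commanded by the pronoun; coreference would bind this R-expression — blocked (Principle C).
— Karen's neighbor: object of the clause headed by 'annoyed'; is c-commanded by the pronoun; coreference would bind this R-expression — blocked (Principle C).
— Tanya: subject of the matrix clause; c-commands the pronoun within its binding domain — blocked (Principle B).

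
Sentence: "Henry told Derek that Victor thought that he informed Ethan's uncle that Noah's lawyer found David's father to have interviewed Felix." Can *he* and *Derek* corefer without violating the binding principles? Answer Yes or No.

Yes

*Derek* is an R-expression; Principle C requires it to be free (not bound by any c-commanding expression).
— he: subject of the clause headed by 'informed'; the pronoun does not c-command the R-expression — coreference allowed.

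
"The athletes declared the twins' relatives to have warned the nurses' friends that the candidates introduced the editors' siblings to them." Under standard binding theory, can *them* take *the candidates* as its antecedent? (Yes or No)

No

*them* is a pronoun; Principle B requires it to be free in its binding domain — the clause headed by 'introduced'.
— the candidates: subject of the clause headed by 'introduced'; c-commands the pronoun within its binding domain — blocked (Principle B).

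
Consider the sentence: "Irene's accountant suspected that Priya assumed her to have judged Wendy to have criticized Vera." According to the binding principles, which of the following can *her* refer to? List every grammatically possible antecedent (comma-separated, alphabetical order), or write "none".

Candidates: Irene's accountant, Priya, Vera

Irene's accountant

*her* is a pronoun; Principle B requires it to be free in its binding domain — the clause headed by 'assumed'.
— Irene's accountant: subject of the matrix clause; c-commands the pronoun but lies outside its binding domain — allowed.
— Priya: subject of the clause headed by 'assumed'; c-commands the pronoun within its binding domain — blocked (Principle B).
— Vera: object of the clause headed by 'criticized'; is c-commanded by the pronoun; coreference would bind this R-expression — blocked (Principle C).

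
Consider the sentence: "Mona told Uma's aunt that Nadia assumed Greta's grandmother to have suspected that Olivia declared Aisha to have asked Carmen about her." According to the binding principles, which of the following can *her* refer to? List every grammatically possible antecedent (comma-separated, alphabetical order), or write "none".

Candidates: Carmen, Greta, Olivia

*her* is a pronoun; Principle B requires it to be free in its binding domain — the clause headed by 'asked'.
— Carmen: object of the clause headed by 'asked'; c-commands the pronoun within its binding domain — blocked (Principle B).
— Greta: possessor inside the subject DP of the clause headed by 'suspected'; does not c-command the pronoun — Principle B does not apply; allowed.
— Olivia: subject of the clause headed by 'declared'; c-commands the pronoun but lies outside its binding domain — allowed.

Greta, Olivia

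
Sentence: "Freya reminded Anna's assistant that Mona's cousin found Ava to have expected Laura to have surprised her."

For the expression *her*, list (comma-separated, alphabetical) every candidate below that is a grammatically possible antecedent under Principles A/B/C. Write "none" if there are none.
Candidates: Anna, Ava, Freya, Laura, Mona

*her* is a pronoun; Principle B requires it to be free in its binding domain — the clause headed by 'surprised'.
— Anna: possessor inside the object DP of the matrix clause; does not c-command the pronoun — Principle B does not apply; allowed.
— Ava: subject of the clause headed by 'expected'; c-commands the pronoun but lies outside its binding domain — allowed.
— Freya: subject of the matrix clause; c-commands the pronoun but lies outside its binding domain — allowed.
— Laura: subject of the clause headed by 'surprised'; c-commands the pronoun within its binding domain — blocked (Principle B).
— Mona: possessor inside the subject DP of the clause headed by 'found'; does not c-command the pronoun — Principle B does not apply; allowed.

Anna, Ava, Freya, Mona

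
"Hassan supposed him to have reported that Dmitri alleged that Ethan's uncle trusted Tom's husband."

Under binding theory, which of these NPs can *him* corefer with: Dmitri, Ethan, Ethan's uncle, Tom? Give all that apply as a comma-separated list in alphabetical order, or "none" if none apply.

none

*him* is a pronoun; Principle B requires it to be free in its binding domain — the matrix clause.
— Dmitri: subject of the clause headed by 'alleged'; is c-commanded by the pronoun; coreference would bind this R-expression — blocked (Principle C).
— Ethan: possessor inside the subject DP of the clause headed by 'trusted'; is c-commanded by the pronoun; coreference would bind this R-expression — blocked (Principle C).
— Ethan's uncle: subject of the clause headed by 'trusted'; is c-commanded by the pronoun; coreference would bind this R-expression — blocked (Principle C).
— Tom: possessor inside the object DP of the clause headed by 'trusted'; is c-commanded by the pronoun; coreference would bind this R-expression — blocked (Principle C).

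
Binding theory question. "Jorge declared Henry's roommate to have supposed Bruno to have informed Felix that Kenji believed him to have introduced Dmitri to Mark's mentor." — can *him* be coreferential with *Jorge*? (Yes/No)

*him* is a pronoun; Principle B requires it to be free in its binding domain — the clause headed by 'believed'.
— Jorge: subject of the matrix clause; c-commands the pronoun but lies outside its binding domain — allowed.

Yes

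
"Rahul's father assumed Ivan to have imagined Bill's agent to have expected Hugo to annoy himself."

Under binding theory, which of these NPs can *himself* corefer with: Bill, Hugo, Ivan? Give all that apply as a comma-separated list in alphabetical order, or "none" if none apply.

*himself* is a reflexive; Principle A requires it to be bound within its binding domain — the clause headed by 'annoy'.
— Bill: possessor inside the subject DP of the clause headed by 'expected'; does not c-command the reflexive — cannot bind it (Principle A).
— Hugo: subject of the clause headed by 'annoy'; c-commands the reflexive within its binding domain — allowed (Principle A).
— Ivan: subject of the clause headed by 'imagined'; c-commands the reflexive but lies outside its binding domain — cannot bind it (Principle A).

Hugo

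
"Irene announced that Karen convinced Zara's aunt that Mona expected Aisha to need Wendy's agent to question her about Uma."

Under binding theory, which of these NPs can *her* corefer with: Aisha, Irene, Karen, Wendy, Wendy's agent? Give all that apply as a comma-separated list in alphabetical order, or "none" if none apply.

Aisha, Irene, Karen, Wendy

*her* is a pronoun; Principle B requires it to be free in its binding domain — the clause headed by 'question'.
— Aisha: subject of the clause headed by 'need'; c-commands the pronoun but lies outside its binding domain — allowed.
— Irene: subject of the matrix clause; c-commands the pronoun but lies outside its binding domain — allowed.
— Karen: subject of the clause headed by 'convinced'; c-commands the pronoun but lies outside its binding domain — allowed.
— Wendy: possessor inside the subject DP of the clause headed by 'question'; does not c-command the pronoun — Principle B does not apply; allowed.
— Wendy's agent: subject of the clause headed by 'question'; c-commands the pronoun within its binding domain — blocked (Principle B).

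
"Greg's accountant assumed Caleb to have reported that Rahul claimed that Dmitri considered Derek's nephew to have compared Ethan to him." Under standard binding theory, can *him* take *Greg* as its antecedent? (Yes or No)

*him* is a pronoun; Principle B requires it to be free in its binding domain — the clause headed by 'compared'.
— Greg: possessor inside the subject DP of the matrix clause; does not c-command the pronoun — Principle B does not apply; allowed.

Yes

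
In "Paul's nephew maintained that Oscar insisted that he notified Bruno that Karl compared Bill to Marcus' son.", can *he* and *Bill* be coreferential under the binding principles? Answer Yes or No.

No

*Bill* is an R-expression; Principle C requires it to be free (not bound by any c-commanding expression).
— he: subject of the clause headed by 'notified'; the pronoun c-commands the R-expression — coreference blocked (Principle C).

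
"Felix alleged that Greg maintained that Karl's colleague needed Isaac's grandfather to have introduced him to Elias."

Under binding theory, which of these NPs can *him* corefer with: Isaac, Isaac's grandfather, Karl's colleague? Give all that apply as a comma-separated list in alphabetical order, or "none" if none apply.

Isaac, Karl's colleague

*him* is a pronoun; Principle B requires it to be free in its binding domain — the clause headed by 'introduced'.
— Isaac: possessor inside the subject DP of the clause headed by 'introduced'; does not c-command the pronoun — Principle B does not apply; allowed.
— Isaac's grandfather: subject of the clause headed by 'introduced'; c-commands the pronoun within its binding domain — blocked (Principle B).
— Karl's colleague: subject of the clause headed by 'needed'; c-commands the pronoun but lies outside its binding domain — allowed.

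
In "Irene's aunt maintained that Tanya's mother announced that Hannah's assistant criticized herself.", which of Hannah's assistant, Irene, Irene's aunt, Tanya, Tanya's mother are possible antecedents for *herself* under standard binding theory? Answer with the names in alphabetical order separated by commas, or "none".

Hannah's assistant

*herself* is a reflexive; Principle A requires it to be bound within its binding domain — the clause headed by 'criticized'.
— Hannah's assistant: subject of the clause headed by 'criticized'; c-commands the reflexive within its binding domain — allowed (Principle A).
— Irene: possessor inside the subject DP of the matrix clause; does not c-command the reflexive — cannot bind it (Principle A).
— Irene's aunt: subject of the matrix clause; c-commands the reflexive but lies outside its binding domain — cannot bind it (Principle A).
— Tanya: possessor inside the subject DP of the clause headed by 'announced'; does not c-command the reflexive — cannot bind it (Principle A).
— Tanya's mother: subject of the clause headed by 'announced'; c-commands the reflexive but lies outside its binding domain — cannot bind it (Principle A).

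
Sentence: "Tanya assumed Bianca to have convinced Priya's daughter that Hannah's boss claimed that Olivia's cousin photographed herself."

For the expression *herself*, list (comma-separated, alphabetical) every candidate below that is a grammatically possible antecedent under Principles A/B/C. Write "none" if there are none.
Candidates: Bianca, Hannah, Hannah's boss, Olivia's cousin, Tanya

*herself* is a reflexive; Principle A requires it to be bound within its binding domain — the clause headed by 'photographed'.
— Bianca: subject of the clause headed by 'convinced'; c-commands the reflexive but lies outside its binding domain — cannot bind it (Principle A).
— Hannah: possessor inside the subject DP of the clause headed by 'claimed'; does not c-command the reflexive — cannot bind it (Principle A).
— Hannah's boss: subject of the clause headed by 'claimed'; c-commands the reflexive but lies outside its binding domain — cannot bind it (Principle A).
— Olivia's cousin: subject of the clause headed by 'photographed'; c-commands the reflexive within its binding domain — allowed (Principle A).
— Tanya: subject of the matrix clause; c-commands the reflexive but lies outside its binding domain — cannot bind it (Principle A).

Olivia's cousin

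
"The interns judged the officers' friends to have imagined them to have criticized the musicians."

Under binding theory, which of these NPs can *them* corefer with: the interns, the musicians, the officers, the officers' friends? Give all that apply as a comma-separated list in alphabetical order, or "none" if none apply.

*them* is a pronoun; Principle B requires it to be free in its binding domain — the clause headed by 'imagined'.
— the interns: subject of the matrix clause; c-commands the pronoun but lies outside its binding domain — allowed.
— the musicians: object of the clause headed by 'criticized'; is c-commanded by the pronoun; coreference would bind this R-expression — blocked (Principle C).
— the officers: possessor inside the subject DP of the clause headed by 'imagined'; does not c-command the pronoun — Principle B does not apply; allowed.
— the officers' friends: subject of the clause headed by 'imagined'; c-commands the pronoun within its binding domain — blocked (Principle B).

the interns, the officers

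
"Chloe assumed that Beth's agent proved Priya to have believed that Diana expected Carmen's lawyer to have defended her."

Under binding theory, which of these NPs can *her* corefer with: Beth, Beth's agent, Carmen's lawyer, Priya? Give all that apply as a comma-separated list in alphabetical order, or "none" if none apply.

*her* is a pronoun; Principle B requires it to be free in its binding domain — the clause headed by 'defended'.
— Beth: possessor inside the subject DP of the clause headed by 'proved'; does not c-command the pronoun — Principle B does not apply; allowed.
— Beth's agent: subject of the clause headed by 'proved'; c-commands the pronoun but lies outside its binding domain — allowed.
— Carmen's lawyer: subject of the clause headed by 'defended'; c-commands the pronoun within its binding domain — blocked (Principle B).
— Priya: subject of the clause headed by 'believed'; c-commands the pronoun but lies outside its binding domain — allowed.

Beth, Beth's agent, Priya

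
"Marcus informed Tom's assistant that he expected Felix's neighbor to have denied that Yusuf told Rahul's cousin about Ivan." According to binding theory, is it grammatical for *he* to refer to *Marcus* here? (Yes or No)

Yes

*Marcus* is an R-expression; Principle C requires it to be free (not bound by any c-commanding expression).
— he: subject of the clause headed by 'expected'; the pronoun does not c-command the R-expression — coreference allowed.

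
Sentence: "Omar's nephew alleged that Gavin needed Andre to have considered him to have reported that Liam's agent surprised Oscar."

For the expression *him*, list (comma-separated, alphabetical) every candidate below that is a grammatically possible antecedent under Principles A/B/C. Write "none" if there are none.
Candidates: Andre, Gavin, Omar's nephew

*him* is a pronoun; Principle B requires it to be free in its binding domain — the clause headed by 'considered'.
— Andre: subject of the clause headed by 'considered'; c-commands the pronoun within its binding domain — blocked (Principle B).
— Gavin: subject of the clause headed by 'needed'; c-commands the pronoun but lies outside its binding domain — allowed.
— Omar's nephew: subject of the matrix clause; c-commands the pronoun but lies outside its binding domain — allowed.

Gavin, Omar's nephew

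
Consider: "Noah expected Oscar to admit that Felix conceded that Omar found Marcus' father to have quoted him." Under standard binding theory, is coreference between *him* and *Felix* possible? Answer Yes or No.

*Felix* is an R-expression; Principle C requires it to be free (not bound by any c-commanding expression).
— him: object of the clause headed by 'quoted'; the pronoun does not c-command the R-expression — coreference allowed.

Yes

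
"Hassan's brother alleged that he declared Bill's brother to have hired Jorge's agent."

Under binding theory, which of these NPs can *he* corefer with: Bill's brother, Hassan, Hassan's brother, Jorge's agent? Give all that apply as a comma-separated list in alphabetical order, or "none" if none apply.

Hassan, Hassan's brother

*he* is a pronoun; Principle B requires it to be free in its binding domain — the clause headed by 'declared'.
— Bill's brother: subject of the clause headed by 'hired'; is c-commanded by the pronoun; coreference would bind this R-expression — blocked (Principle C).
— Hassan: possessor inside the subject DP of the matrix clause; does not c-command the pronoun — Principle B does not apply; allowed.
— Hassan's brother: subject of the matrix clause; c-commands the pronoun but lies outside its binding domain — allowed.
— Jorge's agent: object of the clause headed by 'hired'; is c-commanded by the pronoun; coreference would bind this R-expression — blocked (Principle C).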